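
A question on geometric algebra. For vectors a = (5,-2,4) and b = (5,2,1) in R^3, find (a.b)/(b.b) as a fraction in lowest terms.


Projection coefficient = (a . b) / (b . b)
a . b = 5*5 + (-2)*2 + 4*1
= 25 + (-4) + 4 = 25
b . b = 5^2 + 2^2 + 1^2
= 25 + 4 + 1 = 30
Coefficient = 25/30
In lowest terms: 5/6


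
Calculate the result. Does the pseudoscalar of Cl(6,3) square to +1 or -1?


The pseudoscalar I = e1...e_n (product of all n generators) of Cl(p,q) satisfies I^2 = (-1)^(q + n(n-1)/2).
p = 6, q = 3, n = p + q = 9
n(n-1)/2 = 9 * 8 / 2 = 36
Exponent = q + n(n-1)/2 = 3 + 36 = 39
I^2 = (-1)^39 = -1


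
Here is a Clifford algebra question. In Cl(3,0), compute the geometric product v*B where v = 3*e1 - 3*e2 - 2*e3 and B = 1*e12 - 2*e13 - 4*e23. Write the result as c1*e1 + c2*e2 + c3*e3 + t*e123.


vB has grade-1 (vector) and grade-3 (trivector) parts: vB = (v _| B) + (v ^ B).
Vector part <vB>_1:
  e1: -v2*b12 - v3*b13 = -(-3)*(1) - (-2)*(-2) = -1
  e2: v1*b12 - v3*b23 = (3)*(1) - (-2)*(-4) = -5
  e3: v1*b13 + v2*b23 = (3)*(-2) + (-3)*(-4) = 6
Trivector part <vB>_3:
  e123: v1*b23 - v2*b13 + v3*b12 = (3)*(-4) - (-3)*(-2) + (-2)*(1) = -20
vB = -1*e1 - 5*e2 + 6*e3 - 20*e123


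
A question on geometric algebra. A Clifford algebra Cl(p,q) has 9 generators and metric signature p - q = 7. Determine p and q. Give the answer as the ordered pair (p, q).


We need p + q = 9 and p - q = 7.
Adding: 2p = 9 + 7 = 16, so p = 8.
Then q = 9 - 8 = 1.
(p, q) = (8, 1)


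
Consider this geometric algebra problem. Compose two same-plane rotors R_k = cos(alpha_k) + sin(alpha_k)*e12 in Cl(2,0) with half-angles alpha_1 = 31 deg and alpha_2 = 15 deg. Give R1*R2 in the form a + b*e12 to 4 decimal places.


Same-plane rotors commute and their half-angles add:
R1*R2 = cos(a1 + a2) + sin(a1 + a2)*e12.
a1 + a2 = 31 + 15 = 46 deg
cos(46 deg) = 0.6947
sin(46 deg) = 0.7193
R1*R2 = 0.6947 + 0.7193*e12


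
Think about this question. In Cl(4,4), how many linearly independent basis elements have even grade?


Even subalgebra dimension = 2^(n-1)
n = 4 + 4 = 8
2^(8 - 1) = 2^7 = 128
Verification: sum of C(8,k) for even k = 1 + 28 + 70 + 28 + 1 = 128
Result = 128


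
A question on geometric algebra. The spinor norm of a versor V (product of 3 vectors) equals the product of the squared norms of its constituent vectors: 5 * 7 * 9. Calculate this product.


Spinor norm N(V) = |v1|^2 * |v2|^2 * ... * |v3|^2
= 5 * 7 * 9
Running product: 5, 35, 315
N(V) = 315


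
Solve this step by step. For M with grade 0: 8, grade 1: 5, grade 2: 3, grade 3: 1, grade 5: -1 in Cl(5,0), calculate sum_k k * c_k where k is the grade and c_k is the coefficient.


Grade-weighted sum = sum of grade_k * coefficient_k
0*8 = 0
1*5 = 5
2*3 = 6
3*1 = 3
5*(-1) = -5
Total = 0 + 5 + 6 + 3 + (-5) = 9


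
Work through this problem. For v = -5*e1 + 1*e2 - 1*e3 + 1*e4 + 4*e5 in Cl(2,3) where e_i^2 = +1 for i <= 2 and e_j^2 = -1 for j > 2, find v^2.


v^2 = sum of c_i^2 * e_i^2
Positive signature terms (e_i^2 = +1): (-5)^2 + 1^2 = 26
Negative signature terms (e_j^2 = -1): (-1)^2 + 1^2 + 4^2 = 18
v^2 = 26 - 18 = 8


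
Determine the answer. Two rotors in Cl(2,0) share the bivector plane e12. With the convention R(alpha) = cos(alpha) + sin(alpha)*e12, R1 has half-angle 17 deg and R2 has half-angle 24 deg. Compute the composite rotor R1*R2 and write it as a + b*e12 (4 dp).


Same-plane rotors commute and their half-angles add:
R1*R2 = cos(a1 + a2) + sin(a1 + a2)*e12.
a1 + a2 = 17 + 24 = 41 deg
cos(41 deg) = 0.7547
sin(41 deg) = 0.6561
R1*R2 = 0.7547 + 0.6561*e12


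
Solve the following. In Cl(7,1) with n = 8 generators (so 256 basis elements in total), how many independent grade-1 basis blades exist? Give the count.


Number of grade-k basis blades in Cl(p,q) with n = p + q is C(n, k).
n = 7 + 1 = 8
C(8, 1) = 8! / (1! * 7!)
= 40320 / (1 * 5040)
= 8


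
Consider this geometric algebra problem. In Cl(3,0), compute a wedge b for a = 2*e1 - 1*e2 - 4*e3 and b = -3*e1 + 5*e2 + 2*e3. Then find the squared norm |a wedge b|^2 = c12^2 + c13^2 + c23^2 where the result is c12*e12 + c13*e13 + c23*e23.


a wedge b = (a1*b2 - a2*b1)*e12 + (a1*b3 - a3*b1)*e13 + (a2*b3 - a3*b2)*e23
e12 coeff: 2*5 - (-1)*(-3) = 10 - 3 = 7
e13 coeff: 2*2 - (-4)*(-3) = 4 - 12 = -8
e23 coeff: (-1)*2 - (-4)*5 = -2 - (-20) = 18
|a wedge b|^2 = 7^2 + (-8)^2 + 18^2
= 49 + 64 + 324
= 437


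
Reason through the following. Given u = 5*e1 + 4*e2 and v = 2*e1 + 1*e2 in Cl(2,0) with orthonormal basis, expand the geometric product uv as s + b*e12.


Expand: (5*e1 + 4*e2)(2*e1 + 1*e2)
= 5*2*e1e1 + 5*1*e1e2 + 4*2*e2e1 + 4*1*e2e2
Using e1^2 = e2^2 = 1, e2e1 = -e1e2:
Scalar part s = 5*2 + 4*1 = 10 + 4 = 14
Bivector part b = 5*1 - 4*2 = 5 - 8 = -3
uv = 14 - 3*e12


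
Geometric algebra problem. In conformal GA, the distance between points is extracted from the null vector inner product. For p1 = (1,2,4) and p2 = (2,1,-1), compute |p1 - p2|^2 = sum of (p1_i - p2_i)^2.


p1 - p2 = (-1, 1, 5)
|p1 - p2|^2 = (-1)^2 + 1^2 + 5^2
= 1 + 1 + 25
= 27


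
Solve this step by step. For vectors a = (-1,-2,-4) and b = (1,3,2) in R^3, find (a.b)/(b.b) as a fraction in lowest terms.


Projection coefficient = (a . b) / (b . b)
a . b = (-1)*1 + (-2)*3 + (-4)*2
= -1 + (-6) + (-8) = -15
b . b = 1^2 + 3^2 + 2^2
= 1 + 9 + 4 = 14
Coefficient = -15/14
In lowest terms: -15/14


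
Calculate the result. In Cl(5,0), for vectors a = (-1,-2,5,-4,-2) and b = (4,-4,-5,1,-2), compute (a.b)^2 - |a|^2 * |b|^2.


a . b = (-1)*4 + (-2)*(-4) + 5*(-5) + (-4)*1 + (-2)*(-2)
= -4 + 8 + (-25) + (-4) + 4 = -21
|a|^2 = (-1)^2 + (-2)^2 + 5^2 + (-4)^2 + (-2)^2 = 50
|b|^2 = 4^2 + (-4)^2 + (-5)^2 + 1^2 + (-2)^2 = 62
(a.b)^2 = (-21)^2 = 441
|a|^2 * |b|^2 = 50 * 62 = 3100
Result = 441 - 3100 = -2659


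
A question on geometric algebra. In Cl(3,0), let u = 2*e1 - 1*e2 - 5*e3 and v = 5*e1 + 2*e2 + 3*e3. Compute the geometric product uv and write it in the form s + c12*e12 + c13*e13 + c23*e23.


In Cl(3,0): e_i^2 = 1, e_ie_j = -e_je_i for i != j.
Scalar part = u . v = 2*5 + (-1)*2 + (-5)*3
= 10 + (-2) + (-15) = -7
e12 coeff = 2*2 - (-1)*5 = 4 - (-5) = 9
e13 coeff = 2*3 - (-5)*5 = 6 - (-25) = 31
e23 coeff = (-1)*3 - (-5)*2 = -3 - (-10) = 7
uv = -7 + 9*e12 + 31*e13 + 7*e23


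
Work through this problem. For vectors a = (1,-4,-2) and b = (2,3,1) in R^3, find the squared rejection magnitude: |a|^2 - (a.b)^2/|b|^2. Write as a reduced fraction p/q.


|a|^2 = 1^2 + (-4)^2 + (-2)^2 = 21
|b|^2 = 2^2 + 3^2 + 1^2 = 14
a . b = 1*2 + (-4)*3 + (-2)*1 = -12
(a.b)^2 = (-12)^2 = 144
|rej|^2 = 21 - 144/14
= (294 - 144)/14
= 150/14
In lowest terms: 75/7


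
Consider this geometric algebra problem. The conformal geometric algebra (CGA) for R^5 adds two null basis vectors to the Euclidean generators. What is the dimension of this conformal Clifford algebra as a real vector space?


The conformal model of R^5 uses Cl(6,1): the 5 Euclidean generators plus two extra orthogonal generators e+ (e+^2 = +1) and e- (e-^2 = -1), from which the null vectors e0, einf are built.
Number of generators m = 5 + 2 = 7.
dim Cl(p,q) = 2^m = 2^7 = 128


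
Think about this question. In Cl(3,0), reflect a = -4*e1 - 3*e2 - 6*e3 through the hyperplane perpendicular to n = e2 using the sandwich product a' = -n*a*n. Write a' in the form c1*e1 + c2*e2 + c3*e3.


Reflection formula: a' = -n*a*n, with n = e2 (unit vector, n^2 = 1).
For reflection through hyperplane perp to e2:
The component along e2 flips sign, others stay.
a = (-4, -3, -6)
a' = (-4, 3, -6)
a' = -4*e1 + 3*e2 - 6*e3


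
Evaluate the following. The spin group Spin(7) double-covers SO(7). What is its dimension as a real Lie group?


Spin(n) double-covers SO(n); both have Lie algebra so(n) of dimension n(n-1)/2.
n = 7
n(n-1) = 7 * 6 = 42
dim Spin(7) = 42/2 = 21


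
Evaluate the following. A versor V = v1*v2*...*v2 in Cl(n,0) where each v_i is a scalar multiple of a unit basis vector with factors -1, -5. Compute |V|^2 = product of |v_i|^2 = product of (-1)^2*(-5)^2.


Each vector v_i has |v_i|^2 = s_i^2
Squared scales: (-1)^2 = 1, (-5)^2 = 25
|V|^2 = 1 * 25
= 25


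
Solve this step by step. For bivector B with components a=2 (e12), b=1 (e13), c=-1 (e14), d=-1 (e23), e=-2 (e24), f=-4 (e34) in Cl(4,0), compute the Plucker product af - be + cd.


Plucker relation: af - be + cd
a*f = 2*(-4) = -8
b*e = 1*(-2) = -2
c*d = (-1)*(-1) = 1
af - be + cd = -8 - (-2) + 1
= -5


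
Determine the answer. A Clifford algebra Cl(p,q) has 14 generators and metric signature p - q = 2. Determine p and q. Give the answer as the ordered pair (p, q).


We need p + q = 14 and p - q = 2.
Adding: 2p = 14 + 2 = 16, so p = 8.
Then q = 14 - 8 = 6.
(p, q) = (8, 6)


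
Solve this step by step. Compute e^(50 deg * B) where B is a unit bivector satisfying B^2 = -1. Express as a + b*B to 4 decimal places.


For a unit bivector B with B^2 = -1, the exponential series gives
e^(theta*B) = cos(theta) + sin(theta)*B (the GA analogue of Euler's formula).
theta = 50 degrees = 0.872665 rad
cos(50 deg) = 0.6428
sin(50 deg) = 0.7660
exp(theta*B) = 0.6428 + 0.7660*B


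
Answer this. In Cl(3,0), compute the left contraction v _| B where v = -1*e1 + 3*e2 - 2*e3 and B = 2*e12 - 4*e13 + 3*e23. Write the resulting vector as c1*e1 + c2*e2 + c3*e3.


Left contraction v _| B = <vB>_1 (grade-1 part of the geometric product vB).
Using e1_|e12 = e2, e2_|e12 = -e1, e1_|e13 = e3, e3_|e13 = -e1, e2_|e23 = e3, e3_|e23 = -e2:
e1 coeff: -v2*b12 - v3*b13 = -(3)*(2) - (-2)*(-4) = -14
e2 coeff: v1*b12 - v3*b23 = (-1)*(2) - (-2)*(3) = 4
e3 coeff: v1*b13 + v2*b23 = (-1)*(-4) + (3)*(3) = 13
v _| B = -14*e1 + 4*e2 + 13*e3


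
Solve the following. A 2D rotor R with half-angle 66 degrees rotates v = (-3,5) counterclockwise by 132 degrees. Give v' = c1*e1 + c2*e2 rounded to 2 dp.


Rotor R = cos(66deg) - sin(66deg)*e12
Rotation angle theta = 2 * 66 = 132 degrees
v' = R*v*~R rotates v by theta.
cos(132deg) = -0.6691, sin(132deg) = 0.7431
v'_1 = -3*cos(132deg) - 5*sin(132deg)
= -3*(-0.6691) - 5*0.7431
= -1.71
v'_2 = -3*sin(132deg) + 5*cos(132deg)
= -3*0.7431 + 5*(-0.6691)
= -5.58
v' = -1.71*e1 - 5.58*e2


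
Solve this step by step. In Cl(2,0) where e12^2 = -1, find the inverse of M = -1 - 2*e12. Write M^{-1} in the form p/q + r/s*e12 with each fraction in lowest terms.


M = -1 - 2*e12, where e12^2 = -1.
Since M commutes with its reverse ~M = a - b*e12, M * ~M = a^2 - b^2*e12^2 = a^2 + b^2.
So M^{-1} = ~M / (a^2 + b^2) = (a - b*e12)/(a^2 + b^2).
a^2 + b^2 = 1 + 4 = 5
Scalar part = -1/5 = -1/5
Bivector coeff = 2/5 = 2/5
M^{-1} = -1/5 + 2/5*e12


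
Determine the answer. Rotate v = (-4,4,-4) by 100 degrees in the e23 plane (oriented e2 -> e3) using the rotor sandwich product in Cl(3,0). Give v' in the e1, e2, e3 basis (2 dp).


Rotor R = cos(50deg) - sin(50deg)*e23
Rotation angle theta = 2 * 50 = 100 degrees in the e23 plane (e2 -> e3).
The component perpendicular to the plane (e1) is invariant: v'_1 = v1 = -4.00
cos(100deg) = -0.1736, sin(100deg) = 0.9848
v'_2 = v2*cos(theta) - v3*sin(theta) = 4*(-0.1736) - (-4)*0.9848 = 3.24
v'_3 = v2*sin(theta) + v3*cos(theta) = 4*0.9848 + (-4)*(-0.1736) = 4.63
v' = -4.00*e1 + 3.24*e2 + 4.63*e3


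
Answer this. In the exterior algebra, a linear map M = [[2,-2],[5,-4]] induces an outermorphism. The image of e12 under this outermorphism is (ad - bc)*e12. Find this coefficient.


The outermorphism of a linear map f sends e1^e2 to f(e1)^f(e2).
f(e1) = 2*e1 + 5*e2
f(e2) = -2*e1 - 4*e2
f(e1) ^ f(e2) = (2*e1 + 5*e2) ^ (-2*e1 - 4*e2)
= 2*(-4)*e12 + 5*(-2)*e21
= (-8 - (-10))*e12
= 2*e12
Coefficient = 2


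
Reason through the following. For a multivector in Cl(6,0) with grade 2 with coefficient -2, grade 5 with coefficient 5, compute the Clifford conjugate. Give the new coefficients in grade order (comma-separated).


Clifford conjugate sign for grade k: (-1)^(k(k+1)/2)
Grade 2: (-1)^(2*3/2) = (-1)^3 = -1, coeff -2 -> 2
Grade 5: (-1)^(5*6/2) = (-1)^15 = -1, coeff 5 -> -5
Conjugated coefficients: 2, -5


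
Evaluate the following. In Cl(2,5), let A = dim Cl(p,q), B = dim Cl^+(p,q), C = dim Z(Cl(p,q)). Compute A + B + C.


n = 2 + 5 = 7
Total dim = 2^7 = 128
Even subalgebra dim = 2^6 = 64
n is odd, so center dim = 2
Sum = 128 + 64 + 2 = 194


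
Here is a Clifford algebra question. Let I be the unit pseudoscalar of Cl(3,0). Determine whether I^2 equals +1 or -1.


The pseudoscalar I = e1...e_n (product of all n generators) of Cl(p,q) satisfies I^2 = (-1)^(q + n(n-1)/2).
p = 3, q = 0, n = p + q = 3
n(n-1)/2 = 3 * 2 / 2 = 3
Exponent = q + n(n-1)/2 = 0 + 3 = 3
I^2 = (-1)^3 = -1


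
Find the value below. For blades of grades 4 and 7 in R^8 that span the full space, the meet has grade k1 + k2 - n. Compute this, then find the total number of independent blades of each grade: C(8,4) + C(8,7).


Meet grade = grade(A) + grade(B) - n
= 4 + 7 - 8 = 3
C(8,4) = 70
C(8,7) = 8
dim_A + dim_B = 70 + 8 = 78


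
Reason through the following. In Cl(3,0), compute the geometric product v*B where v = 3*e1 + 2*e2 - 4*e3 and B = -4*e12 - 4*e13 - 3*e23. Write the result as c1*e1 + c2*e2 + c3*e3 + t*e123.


vB has grade-1 (vector) and grade-3 (trivector) parts: vB = (v _| B) + (v ^ B).
Vector part <vB>_1:
  e1: -v2*b12 - v3*b13 = -(2)*(-4) - (-4)*(-4) = -8
  e2: v1*b12 - v3*b23 = (3)*(-4) - (-4)*(-3) = -24
  e3: v1*b13 + v2*b23 = (3)*(-4) + (2)*(-3) = -18
Trivector part <vB>_3:
  e123: v1*b23 - v2*b13 + v3*b12 = (3)*(-3) - (2)*(-4) + (-4)*(-4) = 15
vB = -8*e1 - 24*e2 - 18*e3 + 15*e123


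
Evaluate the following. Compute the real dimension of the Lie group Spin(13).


Spin(n) double-covers SO(n); both have Lie algebra so(n) of dimension n(n-1)/2.
n = 13
n(n-1) = 13 * 12 = 156
dim Spin(13) = 156/2 = 78


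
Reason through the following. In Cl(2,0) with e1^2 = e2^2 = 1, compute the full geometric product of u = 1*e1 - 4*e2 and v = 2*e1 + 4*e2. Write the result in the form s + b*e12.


Expand: (1*e1 - 4*e2)(2*e1 + 4*e2)
= 1*2*e1e1 + 1*4*e1e2 + (-4)*2*e2e1 + (-4)*4*e2e2
Using e1^2 = e2^2 = 1, e2e1 = -e1e2:
Scalar part s = 1*2 + (-4)*4 = 2 + (-16) = -14
Bivector part b = 1*4 - (-4)*2 = 4 - (-8) = 12
uv = -14 + 12*e12


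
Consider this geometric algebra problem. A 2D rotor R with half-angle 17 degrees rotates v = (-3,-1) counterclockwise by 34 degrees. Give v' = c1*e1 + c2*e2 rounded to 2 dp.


Rotor R = cos(17deg) - sin(17deg)*e12
Rotation angle theta = 2 * 17 = 34 degrees
v' = R*v*~R rotates v by theta.
cos(34deg) = 0.8290, sin(34deg) = 0.5592
v'_1 = -3*cos(34deg) - (-1)*sin(34deg)
= -3*0.8290 - (-1)*0.5592
= -1.93
v'_2 = -3*sin(34deg) + (-1)*cos(34deg)
= -3*0.5592 + (-1)*0.8290
= -2.51
v' = -1.93*e1 - 2.51*e2


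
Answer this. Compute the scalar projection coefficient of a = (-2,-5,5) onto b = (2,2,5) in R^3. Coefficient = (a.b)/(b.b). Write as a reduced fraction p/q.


Projection coefficient = (a . b) / (b . b)
a . b = (-2)*2 + (-5)*2 + 5*5
= -4 + (-10) + 25 = 11
b . b = 2^2 + 2^2 + 5^2
= 4 + 4 + 25 = 33
Coefficient = 11/33
In lowest terms: 1/3


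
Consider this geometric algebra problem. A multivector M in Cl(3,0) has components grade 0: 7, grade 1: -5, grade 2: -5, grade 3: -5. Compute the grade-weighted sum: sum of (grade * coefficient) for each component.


Grade-weighted sum = sum of grade_k * coefficient_k
0*7 = 0
1*(-5) = -5
2*(-5) = -10
3*(-5) = -15
Total = 0 + (-5) + (-10) + (-15) = -30


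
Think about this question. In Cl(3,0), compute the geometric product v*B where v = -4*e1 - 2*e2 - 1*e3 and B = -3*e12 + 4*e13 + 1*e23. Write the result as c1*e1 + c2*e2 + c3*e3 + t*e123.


vB has grade-1 (vector) and grade-3 (trivector) parts: vB = (v _| B) + (v ^ B).
Vector part <vB>_1:
  e1: -v2*b12 - v3*b13 = -(-2)*(-3) - (-1)*(4) = -2
  e2: v1*b12 - v3*b23 = (-4)*(-3) - (-1)*(1) = 13
  e3: v1*b13 + v2*b23 = (-4)*(4) + (-2)*(1) = -18
Trivector part <vB>_3:
  e123: v1*b23 - v2*b13 + v3*b12 = (-4)*(1) - (-2)*(4) + (-1)*(-3) = 7
vB = -2*e1 + 13*e2 - 18*e3 + 7*e123


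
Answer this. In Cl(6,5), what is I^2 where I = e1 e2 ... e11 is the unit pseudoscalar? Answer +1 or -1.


The pseudoscalar I = e1...e_n (product of all n generators) of Cl(p,q) satisfies I^2 = (-1)^(q + n(n-1)/2).
p = 6, q = 5, n = p + q = 11
n(n-1)/2 = 11 * 10 / 2 = 55
Exponent = q + n(n-1)/2 = 5 + 55 = 60
I^2 = (-1)^60 = +1


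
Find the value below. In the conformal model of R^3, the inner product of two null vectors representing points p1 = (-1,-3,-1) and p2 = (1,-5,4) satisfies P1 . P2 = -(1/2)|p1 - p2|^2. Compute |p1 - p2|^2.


p1 - p2 = (-2, 2, -5)
|p1 - p2|^2 = (-2)^2 + 2^2 + (-5)^2
= 4 + 4 + 25
= 33


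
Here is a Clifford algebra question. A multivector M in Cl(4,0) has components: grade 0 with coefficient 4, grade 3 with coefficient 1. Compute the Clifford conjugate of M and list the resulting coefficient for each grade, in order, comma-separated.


Clifford conjugate sign for grade k: (-1)^(k(k+1)/2)
Grade 0: (-1)^(0*1/2) = (-1)^0 = 1, coeff 4 -> 4
Grade 3: (-1)^(3*4/2) = (-1)^6 = 1, coeff 1 -> 1
Conjugated coefficients: 4, 1


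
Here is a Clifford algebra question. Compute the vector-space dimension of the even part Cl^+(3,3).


Even subalgebra dimension = 2^(n-1)
n = 3 + 3 = 6
2^(6 - 1) = 2^5 = 32
Verification: sum of C(6,k) for even k = 1 + 15 + 15 + 1 = 32
Result = 32


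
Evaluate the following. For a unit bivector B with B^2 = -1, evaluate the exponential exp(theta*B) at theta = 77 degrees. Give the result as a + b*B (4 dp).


For a unit bivector B with B^2 = -1, the exponential series gives
e^(theta*B) = cos(theta) + sin(theta)*B (the GA analogue of Euler's formula).
theta = 77 degrees = 1.343904 rad
cos(77 deg) = 0.2250
sin(77 deg) = 0.9744
exp(theta*B) = 0.2250 + 0.9744*B


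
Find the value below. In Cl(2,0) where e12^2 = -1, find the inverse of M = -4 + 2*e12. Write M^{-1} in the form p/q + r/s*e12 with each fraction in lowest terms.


M = -4 + 2*e12, where e12^2 = -1.
Since M commutes with its reverse ~M = a - b*e12, M * ~M = a^2 - b^2*e12^2 = a^2 + b^2.
So M^{-1} = ~M / (a^2 + b^2) = (a - b*e12)/(a^2 + b^2).
a^2 + b^2 = 16 + 4 = 20
Scalar part = -4/20 = -1/5
Bivector coeff = -2/20 = -1/10
M^{-1} = -1/5 - 1/10*e12


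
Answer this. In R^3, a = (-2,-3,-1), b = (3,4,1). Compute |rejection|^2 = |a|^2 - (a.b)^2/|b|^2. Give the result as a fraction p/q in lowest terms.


|a|^2 = (-2)^2 + (-3)^2 + (-1)^2 = 14
|b|^2 = 3^2 + 4^2 + 1^2 = 26
a . b = (-2)*3 + (-3)*4 + (-1)*1 = -19
(a.b)^2 = (-19)^2 = 361
|rej|^2 = 14 - 361/26
= (364 - 361)/26
= 3/26
In lowest terms: 3/26


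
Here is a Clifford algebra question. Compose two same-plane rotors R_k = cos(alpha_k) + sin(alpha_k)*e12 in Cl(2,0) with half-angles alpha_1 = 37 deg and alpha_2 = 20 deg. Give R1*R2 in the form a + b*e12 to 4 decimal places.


Same-plane rotors commute and their half-angles add:
R1*R2 = cos(a1 + a2) + sin(a1 + a2)*e12.
a1 + a2 = 37 + 20 = 57 deg
cos(57 deg) = 0.5446
sin(57 deg) = 0.8387
R1*R2 = 0.5446 + 0.8387*e12


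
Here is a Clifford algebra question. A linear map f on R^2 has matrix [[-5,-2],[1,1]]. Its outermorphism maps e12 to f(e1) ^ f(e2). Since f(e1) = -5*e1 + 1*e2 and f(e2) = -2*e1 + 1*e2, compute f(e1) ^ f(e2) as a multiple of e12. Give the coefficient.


The outermorphism of a linear map f sends e1^e2 to f(e1)^f(e2).
f(e1) = -5*e1 + 1*e2
f(e2) = -2*e1 + 1*e2
f(e1) ^ f(e2) = (-5*e1 + 1*e2) ^ (-2*e1 + 1*e2)
= (-5)*1*e12 + 1*(-2)*e21
= (-5 - (-2))*e12
= -3*e12
Coefficient = -3


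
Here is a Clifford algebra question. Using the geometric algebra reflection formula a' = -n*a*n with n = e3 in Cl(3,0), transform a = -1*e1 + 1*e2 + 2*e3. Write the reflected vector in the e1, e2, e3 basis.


Reflection formula: a' = -n*a*n, with n = e3 (unit vector, n^2 = 1).
For reflection through hyperplane perp to e3:
The component along e3 flips sign, others stay.
a = (-1, 1, 2)
a' = (-1, 1, -2)
a' = -1*e1 + 1*e2 - 2*e3


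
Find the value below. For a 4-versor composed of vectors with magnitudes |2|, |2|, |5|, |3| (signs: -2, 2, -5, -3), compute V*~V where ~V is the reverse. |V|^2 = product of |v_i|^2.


Each vector v_i has |v_i|^2 = s_i^2
Squared scales: (-2)^2 = 4, 2^2 = 4, (-5)^2 = 25, (-3)^2 = 9
|V|^2 = 4 * 4 * 25 * 9
= 3600


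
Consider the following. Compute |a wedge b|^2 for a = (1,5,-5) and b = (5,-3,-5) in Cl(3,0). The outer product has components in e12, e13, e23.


a wedge b = (a1*b2 - a2*b1)*e12 + (a1*b3 - a3*b1)*e13 + (a2*b3 - a3*b2)*e23
e12 coeff: 1*(-3) - 5*5 = -3 - 25 = -28
e13 coeff: 1*(-5) - (-5)*5 = -5 - (-25) = 20
e23 coeff: 5*(-5) - (-5)*(-3) = -25 - 15 = -40
|a wedge b|^2 = (-28)^2 + 20^2 + (-40)^2
= 784 + 400 + 1600
= 2784


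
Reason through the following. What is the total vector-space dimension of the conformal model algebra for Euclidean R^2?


The conformal model of R^2 uses Cl(3,1): the 2 Euclidean generators plus two extra orthogonal generators e+ (e+^2 = +1) and e- (e-^2 = -1), from which the null vectors e0, einf are built.
Number of generators m = 2 + 2 = 4.
dim Cl(p,q) = 2^m = 2^4 = 16


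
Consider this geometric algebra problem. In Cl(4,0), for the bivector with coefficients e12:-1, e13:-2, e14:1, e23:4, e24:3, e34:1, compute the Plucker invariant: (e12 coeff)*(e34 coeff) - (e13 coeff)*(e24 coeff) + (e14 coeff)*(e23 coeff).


Plucker relation: af - be + cd
a*f = (-1)*1 = -1
b*e = (-2)*3 = -6
c*d = 1*4 = 4
af - be + cd = -1 - (-6) + 4
= 9


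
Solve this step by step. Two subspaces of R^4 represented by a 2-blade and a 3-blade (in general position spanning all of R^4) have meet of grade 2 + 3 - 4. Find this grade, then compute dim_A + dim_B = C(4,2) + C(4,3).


Meet grade = grade(A) + grade(B) - n
= 2 + 3 - 4 = 1
C(4,2) = 6
C(4,3) = 4
dim_A + dim_B = 6 + 4 = 10


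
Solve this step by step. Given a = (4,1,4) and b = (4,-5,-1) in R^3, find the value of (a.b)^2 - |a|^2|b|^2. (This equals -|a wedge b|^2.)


a . b = 4*4 + 1*(-5) + 4*(-1)
= 16 + (-5) + (-4) = 7
|a|^2 = 4^2 + 1^2 + 4^2 = 33
|b|^2 = 4^2 + (-5)^2 + (-1)^2 = 42
(a.b)^2 = 7^2 = 49
|a|^2 * |b|^2 = 33 * 42 = 1386
Result = 49 - 1386 = -1337


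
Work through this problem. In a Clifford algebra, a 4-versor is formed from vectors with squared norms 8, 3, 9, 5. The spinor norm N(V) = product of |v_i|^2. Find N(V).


Spinor norm N(V) = |v1|^2 * |v2|^2 * ... * |v4|^2
= 8 * 3 * 9 * 5
Running product: 8, 24, 216, 1080
N(V) = 1080


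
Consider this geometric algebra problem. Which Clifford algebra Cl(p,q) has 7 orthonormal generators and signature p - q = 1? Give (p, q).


We need p + q = 7 and p - q = 1.
Adding: 2p = 7 + 1 = 8, so p = 4.
Then q = 7 - 4 = 3.
(p, q) = (4, 3)


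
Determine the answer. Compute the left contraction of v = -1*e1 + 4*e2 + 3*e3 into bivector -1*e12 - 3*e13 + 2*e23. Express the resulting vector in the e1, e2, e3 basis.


Left contraction v _| B = <vB>_1 (grade-1 part of the geometric product vB).
Using e1_|e12 = e2, e2_|e12 = -e1, e1_|e13 = e3, e3_|e13 = -e1, e2_|e23 = e3, e3_|e23 = -e2:
e1 coeff: -v2*b12 - v3*b13 = -(4)*(-1) - (3)*(-3) = 13
e2 coeff: v1*b12 - v3*b23 = (-1)*(-1) - (3)*(2) = -5
e3 coeff: v1*b13 + v2*b23 = (-1)*(-3) + (4)*(2) = 11
v _| B = 13*e1 - 5*e2 + 11*e3


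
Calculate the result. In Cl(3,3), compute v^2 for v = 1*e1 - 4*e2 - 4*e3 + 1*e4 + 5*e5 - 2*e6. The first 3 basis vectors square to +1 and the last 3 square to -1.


v^2 = sum of c_i^2 * e_i^2
Positive signature terms (e_i^2 = +1): 1^2 + (-4)^2 + (-4)^2 = 33
Negative signature terms (e_j^2 = -1): 1^2 + 5^2 + (-2)^2 = 30
v^2 = 33 - 30 = 3


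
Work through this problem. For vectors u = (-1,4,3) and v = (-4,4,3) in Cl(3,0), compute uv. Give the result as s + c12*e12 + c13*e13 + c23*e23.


In Cl(3,0): e_i^2 = 1, e_ie_j = -e_je_i for i != j.
Scalar part = u . v = (-1)*(-4) + 4*4 + 3*3
= 4 + 16 + 9 = 29
e12 coeff = (-1)*4 - 4*(-4) = -4 - (-16) = 12
e13 coeff = (-1)*3 - 3*(-4) = -3 - (-12) = 9
e23 coeff = 4*3 - 3*4 = 12 - 12 = 0
uv = 29 + 12*e12 + 9*e13 + 0*e23


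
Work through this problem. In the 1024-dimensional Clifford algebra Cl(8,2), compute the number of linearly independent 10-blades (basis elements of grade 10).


Number of grade-k basis blades in Cl(p,q) with n = p + q is C(n, k).
n = 8 + 2 = 10
C(10, 10) = 10! / (10! * 0!)
= 3628800 / (3628800 * 1)
= 1


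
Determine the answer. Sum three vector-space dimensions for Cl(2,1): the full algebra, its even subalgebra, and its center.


n = 2 + 1 = 3
Total dim = 2^3 = 8
Even subalgebra dim = 2^2 = 4
n is odd, so center dim = 2
Sum = 8 + 4 + 2 = 14


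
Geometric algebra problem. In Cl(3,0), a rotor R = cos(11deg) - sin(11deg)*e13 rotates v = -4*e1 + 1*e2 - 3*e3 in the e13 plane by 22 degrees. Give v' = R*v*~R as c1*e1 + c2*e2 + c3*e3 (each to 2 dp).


Rotor R = cos(11deg) - sin(11deg)*e13
Rotation angle theta = 2 * 11 = 22 degrees in the e13 plane (e1 -> e3).
The component perpendicular to the plane (e2) is invariant: v'_2 = v2 = 1.00
cos(22deg) = 0.9272, sin(22deg) = 0.3746
v'_1 = v1*cos(theta) - v3*sin(theta) = -4*0.9272 - (-3)*0.3746 = -2.58
v'_3 = v1*sin(theta) + v3*cos(theta) = -4*0.3746 + (-3)*0.9272 = -4.28
v' = -2.58*e1 + 1.00*e2 - 4.28*e3


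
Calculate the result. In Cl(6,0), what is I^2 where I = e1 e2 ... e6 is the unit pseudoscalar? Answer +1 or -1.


The pseudoscalar I = e1...e_n (product of all n generators) of Cl(p,q) satisfies I^2 = (-1)^(q + n(n-1)/2).
p = 6, q = 0, n = p + q = 6
n(n-1)/2 = 6 * 5 / 2 = 15
Exponent = q + n(n-1)/2 = 0 + 15 = 15
I^2 = (-1)^15 = -1


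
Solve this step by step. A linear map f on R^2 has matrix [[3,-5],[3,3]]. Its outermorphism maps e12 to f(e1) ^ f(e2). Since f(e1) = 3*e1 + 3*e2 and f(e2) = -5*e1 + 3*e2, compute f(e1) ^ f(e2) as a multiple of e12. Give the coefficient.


The outermorphism of a linear map f sends e1^e2 to f(e1)^f(e2).
f(e1) = 3*e1 + 3*e2
f(e2) = -5*e1 + 3*e2
f(e1) ^ f(e2) = (3*e1 + 3*e2) ^ (-5*e1 + 3*e2)
= 3*3*e12 + 3*(-5)*e21
= (9 - (-15))*e12
= 24*e12
Coefficient = 24


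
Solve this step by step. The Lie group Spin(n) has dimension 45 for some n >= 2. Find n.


dim Spin(n) = dim so(n) = n(n-1)/2.
Solve n(n-1)/2 = 45, i.e. n^2 - n - 90 = 0.
Discriminant = 1 + 8*45 = 361
n = (1 + sqrt(361))/2 = (1 + 19)/2 = 10


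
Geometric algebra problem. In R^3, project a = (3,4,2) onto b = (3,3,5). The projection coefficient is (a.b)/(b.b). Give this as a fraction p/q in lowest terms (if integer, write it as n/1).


Projection coefficient = (a . b) / (b . b)
a . b = 3*3 + 4*3 + 2*5
= 9 + 12 + 10 = 31
b . b = 3^2 + 3^2 + 5^2
= 9 + 9 + 25 = 43
Coefficient = 31/43
In lowest terms: 31/43


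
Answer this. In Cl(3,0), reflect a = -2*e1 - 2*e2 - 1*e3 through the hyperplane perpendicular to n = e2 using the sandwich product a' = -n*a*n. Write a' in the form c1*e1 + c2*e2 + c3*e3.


Reflection formula: a' = -n*a*n, with n = e2 (unit vector, n^2 = 1).
For reflection through hyperplane perp to e2:
The component along e2 flips sign, others stay.
a = (-2, -2, -1)
a' = (-2, 2, -1)
a' = -2*e1 + 2*e2 - 1*e3


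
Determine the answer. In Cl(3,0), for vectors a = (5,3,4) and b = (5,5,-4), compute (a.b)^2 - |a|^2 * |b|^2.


a . b = 5*5 + 3*5 + 4*(-4)
= 25 + 15 + (-16) = 24
|a|^2 = 5^2 + 3^2 + 4^2 = 50
|b|^2 = 5^2 + 5^2 + (-4)^2 = 66
(a.b)^2 = 24^2 = 576
|a|^2 * |b|^2 = 50 * 66 = 3300
Result = 576 - 3300 = -2724


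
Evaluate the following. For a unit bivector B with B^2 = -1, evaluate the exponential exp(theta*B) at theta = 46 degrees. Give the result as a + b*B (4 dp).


For a unit bivector B with B^2 = -1, the exponential series gives
e^(theta*B) = cos(theta) + sin(theta)*B (the GA analogue of Euler's formula).
theta = 46 degrees = 0.802851 rad
cos(46 deg) = 0.6947
sin(46 deg) = 0.7193
exp(theta*B) = 0.6947 + 0.7193*B


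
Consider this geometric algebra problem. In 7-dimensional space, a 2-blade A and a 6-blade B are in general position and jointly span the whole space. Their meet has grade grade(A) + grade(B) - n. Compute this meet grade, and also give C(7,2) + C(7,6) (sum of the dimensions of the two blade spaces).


Meet grade = grade(A) + grade(B) - n
= 2 + 6 - 7 = 1
C(7,2) = 21
C(7,6) = 7
dim_A + dim_B = 21 + 7 = 28


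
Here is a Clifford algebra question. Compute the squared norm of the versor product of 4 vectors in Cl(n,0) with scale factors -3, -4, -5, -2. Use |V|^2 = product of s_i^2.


Each vector v_i has |v_i|^2 = s_i^2
Squared scales: (-3)^2 = 9, (-4)^2 = 16, (-5)^2 = 25, (-2)^2 = 4
|V|^2 = 9 * 16 * 25 * 4
= 14400


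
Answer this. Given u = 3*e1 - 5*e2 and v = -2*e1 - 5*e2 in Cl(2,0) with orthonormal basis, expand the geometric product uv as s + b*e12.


Expand: (3*e1 - 5*e2)(-2*e1 - 5*e2)
= 3*(-2)*e1e1 + 3*(-5)*e1e2 + (-5)*(-2)*e2e1 + (-5)*(-5)*e2e2
Using e1^2 = e2^2 = 1, e2e1 = -e1e2:
Scalar part s = 3*(-2) + (-5)*(-5) = -6 + 25 = 19
Bivector part b = 3*(-5) - (-5)*(-2) = -15 - 10 = -25
uv = 19 - 25*e12


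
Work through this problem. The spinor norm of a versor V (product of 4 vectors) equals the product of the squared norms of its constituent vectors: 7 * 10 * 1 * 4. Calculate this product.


Spinor norm N(V) = |v1|^2 * |v2|^2 * ... * |v4|^2
= 7 * 10 * 1 * 4
Running product: 7, 70, 70, 280
N(V) = 280


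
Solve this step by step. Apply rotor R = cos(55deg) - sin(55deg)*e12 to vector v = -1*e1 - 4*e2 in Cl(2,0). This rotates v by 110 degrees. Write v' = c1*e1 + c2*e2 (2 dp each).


Rotor R = cos(55deg) - sin(55deg)*e12
Rotation angle theta = 2 * 55 = 110 degrees
v' = R*v*~R rotates v by theta.
cos(110deg) = -0.3420, sin(110deg) = 0.9397
v'_1 = -1*cos(110deg) - (-4)*sin(110deg)
= -1*(-0.3420) - (-4)*0.9397
= 4.10
v'_2 = -1*sin(110deg) + (-4)*cos(110deg)
= -1*0.9397 + (-4)*(-0.3420)
= 0.43
v' = 4.10*e1 + 0.43*e2


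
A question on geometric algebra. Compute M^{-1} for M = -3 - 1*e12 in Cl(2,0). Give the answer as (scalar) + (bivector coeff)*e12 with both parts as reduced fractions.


M = -3 - 1*e12, where e12^2 = -1.
Since M commutes with its reverse ~M = a - b*e12, M * ~M = a^2 - b^2*e12^2 = a^2 + b^2.
So M^{-1} = ~M / (a^2 + b^2) = (a - b*e12)/(a^2 + b^2).
a^2 + b^2 = 9 + 1 = 10
Scalar part = -3/10 = -3/10
Bivector coeff = 1/10 = 1/10
M^{-1} = -3/10 + 1/10*e12


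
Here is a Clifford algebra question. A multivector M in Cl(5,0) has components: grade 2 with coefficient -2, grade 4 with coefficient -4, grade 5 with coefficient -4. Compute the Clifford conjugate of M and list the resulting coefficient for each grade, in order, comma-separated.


Clifford conjugate sign for grade k: (-1)^(k(k+1)/2)
Grade 2: (-1)^(2*3/2) = (-1)^3 = -1, coeff -2 -> 2
Grade 4: (-1)^(4*5/2) = (-1)^10 = 1, coeff -4 -> -4
Grade 5: (-1)^(5*6/2) = (-1)^15 = -1, coeff -4 -> 4
Conjugated coefficients: 2, -4, 4


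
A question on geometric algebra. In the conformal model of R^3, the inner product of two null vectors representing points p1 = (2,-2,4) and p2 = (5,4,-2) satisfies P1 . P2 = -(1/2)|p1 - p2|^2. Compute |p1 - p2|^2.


p1 - p2 = (-3, -6, 6)
|p1 - p2|^2 = (-3)^2 + (-6)^2 + 6^2
= 9 + 36 + 36
= 81


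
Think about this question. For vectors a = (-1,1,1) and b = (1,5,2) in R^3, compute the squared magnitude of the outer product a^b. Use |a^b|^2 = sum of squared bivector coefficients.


a wedge b = (a1*b2 - a2*b1)*e12 + (a1*b3 - a3*b1)*e13 + (a2*b3 - a3*b2)*e23
e12 coeff: (-1)*5 - 1*1 = -5 - 1 = -6
e13 coeff: (-1)*2 - 1*1 = -2 - 1 = -3
e23 coeff: 1*2 - 1*5 = 2 - 5 = -3
|a wedge b|^2 = (-6)^2 + (-3)^2 + (-3)^2
= 36 + 9 + 9
= 54


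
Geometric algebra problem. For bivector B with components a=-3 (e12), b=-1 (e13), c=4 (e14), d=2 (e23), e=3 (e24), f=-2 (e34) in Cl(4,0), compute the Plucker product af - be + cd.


Plucker relation: af - be + cd
a*f = (-3)*(-2) = 6
b*e = (-1)*3 = -3
c*d = 4*2 = 8
af - be + cd = 6 - (-3) + 8
= 17


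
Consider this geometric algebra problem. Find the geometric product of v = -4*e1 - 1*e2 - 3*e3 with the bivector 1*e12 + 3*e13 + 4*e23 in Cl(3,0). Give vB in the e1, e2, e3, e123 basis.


vB has grade-1 (vector) and grade-3 (trivector) parts: vB = (v _| B) + (v ^ B).
Vector part <vB>_1:
  e1: -v2*b12 - v3*b13 = -(-1)*(1) - (-3)*(3) = 10
  e2: v1*b12 - v3*b23 = (-4)*(1) - (-3)*(4) = 8
  e3: v1*b13 + v2*b23 = (-4)*(3) + (-1)*(4) = -16
Trivector part <vB>_3:
  e123: v1*b23 - v2*b13 + v3*b12 = (-4)*(4) - (-1)*(3) + (-3)*(1) = -16
vB = 10*e1 + 8*e2 - 16*e3 - 16*e123


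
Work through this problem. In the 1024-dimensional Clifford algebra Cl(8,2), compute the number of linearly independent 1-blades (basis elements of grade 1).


Number of grade-k basis blades in Cl(p,q) with n = p + q is C(n, k).
n = 8 + 2 = 10
C(10, 1) = 10! / (1! * 9!)
= 3628800 / (1 * 362880)
= 10


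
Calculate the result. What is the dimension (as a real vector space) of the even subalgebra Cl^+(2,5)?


Even subalgebra dimension = 2^(n-1)
n = 2 + 5 = 7
2^(7 - 1) = 2^6 = 64
Verification: sum of C(7,k) for even k = 1 + 21 + 35 + 7 = 64
Result = 64


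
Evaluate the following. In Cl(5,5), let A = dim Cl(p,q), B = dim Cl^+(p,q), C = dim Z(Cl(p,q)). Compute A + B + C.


n = 5 + 5 = 10
Total dim = 2^10 = 1024
Even subalgebra dim = 2^9 = 512
n is even, so center dim = 1
Sum = 1024 + 512 + 1 = 1537


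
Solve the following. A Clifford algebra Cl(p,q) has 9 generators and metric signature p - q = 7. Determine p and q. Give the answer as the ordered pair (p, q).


We need p + q = 9 and p - q = 7.
Adding: 2p = 9 + 7 = 16, so p = 8.
Then q = 9 - 8 = 1.
(p, q) = (8, 1)


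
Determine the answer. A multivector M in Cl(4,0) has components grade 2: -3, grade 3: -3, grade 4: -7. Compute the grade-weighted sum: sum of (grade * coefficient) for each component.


Grade-weighted sum = sum of grade_k * coefficient_k
2*(-3) = -6
3*(-3) = -9
4*(-7) = -28
Total = -6 + (-9) + (-28) = -43


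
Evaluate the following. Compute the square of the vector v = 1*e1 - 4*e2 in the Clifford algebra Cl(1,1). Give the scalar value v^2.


v^2 = sum of c_i^2 * e_i^2
Positive signature terms (e_i^2 = +1): 1^2 = 1
Negative signature terms (e_j^2 = -1): (-4)^2 = 16
v^2 = 1 - 16 = -15


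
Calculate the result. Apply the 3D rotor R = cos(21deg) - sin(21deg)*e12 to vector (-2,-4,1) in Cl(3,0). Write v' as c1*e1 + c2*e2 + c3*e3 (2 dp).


Rotor R = cos(21deg) - sin(21deg)*e12
Rotation angle theta = 2 * 21 = 42 degrees in the e12 plane (e1 -> e2).
The component perpendicular to the plane (e3) is invariant: v'_3 = v3 = 1.00
cos(42deg) = 0.7431, sin(42deg) = 0.6691
v'_1 = v1*cos(theta) - v2*sin(theta) = -2*0.7431 - (-4)*0.6691 = 1.19
v'_2 = v1*sin(theta) + v2*cos(theta) = -2*0.6691 + (-4)*0.7431 = -4.31
v' = 1.19*e1 - 4.31*e2 + 1.00*e3


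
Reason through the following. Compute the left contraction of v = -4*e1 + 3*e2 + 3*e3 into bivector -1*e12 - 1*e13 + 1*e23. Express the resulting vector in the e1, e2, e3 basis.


Left contraction v _| B = <vB>_1 (grade-1 part of the geometric product vB).
Using e1_|e12 = e2, e2_|e12 = -e1, e1_|e13 = e3, e3_|e13 = -e1, e2_|e23 = e3, e3_|e23 = -e2:
e1 coeff: -v2*b12 - v3*b13 = -(3)*(-1) - (3)*(-1) = 6
e2 coeff: v1*b12 - v3*b23 = (-4)*(-1) - (3)*(1) = 1
e3 coeff: v1*b13 + v2*b23 = (-4)*(-1) + (3)*(1) = 7
v _| B = 6*e1 + 1*e2 + 7*e3


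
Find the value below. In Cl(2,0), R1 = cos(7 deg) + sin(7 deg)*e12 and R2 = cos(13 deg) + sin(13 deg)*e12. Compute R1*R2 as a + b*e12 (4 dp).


Same-plane rotors commute and their half-angles add:
R1*R2 = cos(a1 + a2) + sin(a1 + a2)*e12.
a1 + a2 = 7 + 13 = 20 deg
cos(20 deg) = 0.9397
sin(20 deg) = 0.3420
R1*R2 = 0.9397 + 0.3420*e12


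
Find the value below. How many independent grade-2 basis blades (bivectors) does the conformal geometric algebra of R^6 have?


The conformal model of R^6 uses Cl(7,1) with m = 6 + 2 = 8 generators.
Number of grade-2 blades = C(m, 2) = C(8, 2)
= 8*7/2 = 28


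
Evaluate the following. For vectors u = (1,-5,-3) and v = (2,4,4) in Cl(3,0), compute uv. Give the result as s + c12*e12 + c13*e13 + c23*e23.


In Cl(3,0): e_i^2 = 1, e_ie_j = -e_je_i for i != j.
Scalar part = u . v = 1*2 + (-5)*4 + (-3)*4
= 2 + (-20) + (-12) = -30
e12 coeff = 1*4 - (-5)*2 = 4 - (-10) = 14
e13 coeff = 1*4 - (-3)*2 = 4 - (-6) = 10
e23 coeff = (-5)*4 - (-3)*4 = -20 - (-12) = -8
uv = -30 + 14*e12 + 10*e13 - 8*e23


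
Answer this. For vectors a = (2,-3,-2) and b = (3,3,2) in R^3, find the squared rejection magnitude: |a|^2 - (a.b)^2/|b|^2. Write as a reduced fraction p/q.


|a|^2 = 2^2 + (-3)^2 + (-2)^2 = 17
|b|^2 = 3^2 + 3^2 + 2^2 = 22
a . b = 2*3 + (-3)*3 + (-2)*2 = -7
(a.b)^2 = (-7)^2 = 49
|rej|^2 = 17 - 49/22
= (374 - 49)/22
= 325/22
In lowest terms: 325/22


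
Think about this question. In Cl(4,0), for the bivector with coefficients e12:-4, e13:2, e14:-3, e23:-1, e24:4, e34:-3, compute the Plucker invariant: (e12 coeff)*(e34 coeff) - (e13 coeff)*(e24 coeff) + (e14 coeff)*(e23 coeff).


Plucker relation: af - be + cd
a*f = (-4)*(-3) = 12
b*e = 2*4 = 8
c*d = (-3)*(-1) = 3
af - be + cd = 12 - 8 + 3
= 7


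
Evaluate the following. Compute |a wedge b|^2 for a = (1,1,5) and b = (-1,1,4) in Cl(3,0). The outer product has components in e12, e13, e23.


a wedge b = (a1*b2 - a2*b1)*e12 + (a1*b3 - a3*b1)*e13 + (a2*b3 - a3*b2)*e23
e12 coeff: 1*1 - 1*(-1) = 1 - (-1) = 2
e13 coeff: 1*4 - 5*(-1) = 4 - (-5) = 9
e23 coeff: 1*4 - 5*1 = 4 - 5 = -1
|a wedge b|^2 = 2^2 + 9^2 + (-1)^2
= 4 + 81 + 1
= 86


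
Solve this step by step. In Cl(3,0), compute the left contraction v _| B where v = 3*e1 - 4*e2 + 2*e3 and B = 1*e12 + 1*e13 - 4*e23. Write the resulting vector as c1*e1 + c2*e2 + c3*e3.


Left contraction v _| B = <vB>_1 (grade-1 part of the geometric product vB).
Using e1_|e12 = e2, e2_|e12 = -e1, e1_|e13 = e3, e3_|e13 = -e1, e2_|e23 = e3, e3_|e23 = -e2:
e1 coeff: -v2*b12 - v3*b13 = -(-4)*(1) - (2)*(1) = 2
e2 coeff: v1*b12 - v3*b23 = (3)*(1) - (2)*(-4) = 11
e3 coeff: v1*b13 + v2*b23 = (3)*(1) + (-4)*(-4) = 19
v _| B = 2*e1 + 11*e2 + 19*e3


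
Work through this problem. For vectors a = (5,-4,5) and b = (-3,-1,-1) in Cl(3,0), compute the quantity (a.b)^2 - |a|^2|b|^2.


a . b = 5*(-3) + (-4)*(-1) + 5*(-1)
= -15 + 4 + (-5) = -16
|a|^2 = 5^2 + (-4)^2 + 5^2 = 66
|b|^2 = (-3)^2 + (-1)^2 + (-1)^2 = 11
(a.b)^2 = (-16)^2 = 256
|a|^2 * |b|^2 = 66 * 11 = 726
Result = 256 - 726 = -470


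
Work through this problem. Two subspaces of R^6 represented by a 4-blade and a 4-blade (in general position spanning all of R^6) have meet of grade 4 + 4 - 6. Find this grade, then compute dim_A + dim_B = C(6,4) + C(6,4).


Meet grade = grade(A) + grade(B) - n
= 4 + 4 - 6 = 2
C(6,4) = 15
C(6,4) = 15
dim_A + dim_B = 15 + 15 = 30


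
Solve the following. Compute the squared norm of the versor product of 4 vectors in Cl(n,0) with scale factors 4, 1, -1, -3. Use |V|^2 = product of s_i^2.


Each vector v_i has |v_i|^2 = s_i^2
Squared scales: 4^2 = 16, 1^2 = 1, (-1)^2 = 1, (-3)^2 = 9
|V|^2 = 16 * 1 * 1 * 9
= 144


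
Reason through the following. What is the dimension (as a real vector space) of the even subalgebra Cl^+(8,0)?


Even subalgebra dimension = 2^(n-1)
n = 8 + 0 = 8
2^(8 - 1) = 2^7 = 128
Verification: sum of C(8,k) for even k = 1 + 28 + 70 + 28 + 1 = 128
Result = 128


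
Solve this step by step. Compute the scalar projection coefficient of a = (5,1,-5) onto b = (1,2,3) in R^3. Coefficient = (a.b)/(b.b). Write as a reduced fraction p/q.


Projection coefficient = (a . b) / (b . b)
a . b = 5*1 + 1*2 + (-5)*3
= 5 + 2 + (-15) = -8
b . b = 1^2 + 2^2 + 3^2
= 1 + 4 + 9 = 14
Coefficient = -8/14
In lowest terms: -4/7


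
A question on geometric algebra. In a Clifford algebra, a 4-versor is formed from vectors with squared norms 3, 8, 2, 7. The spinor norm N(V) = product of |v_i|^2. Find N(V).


Spinor norm N(V) = |v1|^2 * |v2|^2 * ... * |v4|^2
= 3 * 8 * 2 * 7
Running product: 3, 24, 48, 336
N(V) = 336


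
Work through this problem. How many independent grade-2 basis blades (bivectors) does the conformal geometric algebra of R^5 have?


The conformal model of R^5 uses Cl(6,1) with m = 5 + 2 = 7 generators.
Number of grade-2 blades = C(m, 2) = C(7, 2)
= 7*6/2 = 21


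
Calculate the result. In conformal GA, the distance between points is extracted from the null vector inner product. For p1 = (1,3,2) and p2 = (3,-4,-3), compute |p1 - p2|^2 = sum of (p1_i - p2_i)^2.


p1 - p2 = (-2, 7, 5)
|p1 - p2|^2 = (-2)^2 + 7^2 + 5^2
= 4 + 49 + 25
= 78
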